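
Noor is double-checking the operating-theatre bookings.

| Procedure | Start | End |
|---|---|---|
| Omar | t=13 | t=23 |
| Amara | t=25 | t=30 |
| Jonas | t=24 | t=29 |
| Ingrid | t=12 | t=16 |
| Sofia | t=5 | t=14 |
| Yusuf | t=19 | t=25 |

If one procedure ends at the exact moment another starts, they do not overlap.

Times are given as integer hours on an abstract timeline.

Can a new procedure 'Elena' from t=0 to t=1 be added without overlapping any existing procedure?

Yes — the slot is free

Sofia: starts t=5 at or after Elena ends t=1 → clear.
Ingrid: starts t=12 at or after Elena ends t=1 → clear.
Omar: starts t=13 at or after Elena ends t=1 → clear.
Yusuf: starts t=19 at or after Elena ends t=1 → clear.
Jonas: starts t=24 at or after Elena ends t=1 → clear.
Amara: starts t=25 at or after Elena ends t=1 → clear.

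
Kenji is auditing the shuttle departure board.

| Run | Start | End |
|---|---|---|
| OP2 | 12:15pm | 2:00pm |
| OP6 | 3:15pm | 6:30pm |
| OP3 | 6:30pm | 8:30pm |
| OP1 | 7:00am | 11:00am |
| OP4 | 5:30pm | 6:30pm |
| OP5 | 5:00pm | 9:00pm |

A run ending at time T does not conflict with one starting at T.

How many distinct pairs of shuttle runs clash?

Two intervals overlap when each starts before the other ends.
Sorted by start: OP1, OP2, OP6, OP5, OP4, OP3.
OP2 starts after OP1 ends; OP1 is clear from here.
OP6 starts after OP2 ends; OP2 is clear from here.
OP5 starts before OP6 ends → OP6 and OP5 overlap.
OP4 starts before OP6 ends → OP6 and OP4 overlap.
OP3 starts exactly when OP6 ends (back-to-back, no overlap).
OP4 starts before OP5 ends → OP5 and OP4 overlap.
OP3 starts before OP5 ends → OP5 and OP3 overlap.
OP3 starts exactly when OP4 ends (back-to-back, no overlap).
Overlapping pairs: OP3 & OP5, OP4 & OP5, OP4 & OP6, OP5 & OP6 — 4 in total.

4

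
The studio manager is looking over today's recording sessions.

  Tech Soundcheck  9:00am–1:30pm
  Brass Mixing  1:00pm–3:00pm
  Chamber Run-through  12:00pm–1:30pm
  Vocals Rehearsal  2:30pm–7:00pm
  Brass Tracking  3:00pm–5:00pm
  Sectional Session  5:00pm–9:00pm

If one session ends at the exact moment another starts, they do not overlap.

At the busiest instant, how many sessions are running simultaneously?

Walk through starts and ends in time order (an end at T is processed before a start at T):
9:00am start Tech Soundcheck → 1
12:00pm start Chamber Run-through → 2
1:00pm start Brass Mixing → 3
1:30pm end Chamber Run-through → 2
1:30pm end Tech Soundcheck → 1
2:30pm start Vocals Rehearsal → 2
3:00pm end Brass Mixing → 1
3:00pm start Brass Tracking → 2
5:00pm end Brass Tracking → 1
5:00pm start Sectional Session → 2
7:00pm end Vocals Rehearsal → 1
9:00pm end Sectional Session → 0
Peak is 3, at 1:00pm (Brass Mixing, Chamber Run-through, Tech Soundcheck).

3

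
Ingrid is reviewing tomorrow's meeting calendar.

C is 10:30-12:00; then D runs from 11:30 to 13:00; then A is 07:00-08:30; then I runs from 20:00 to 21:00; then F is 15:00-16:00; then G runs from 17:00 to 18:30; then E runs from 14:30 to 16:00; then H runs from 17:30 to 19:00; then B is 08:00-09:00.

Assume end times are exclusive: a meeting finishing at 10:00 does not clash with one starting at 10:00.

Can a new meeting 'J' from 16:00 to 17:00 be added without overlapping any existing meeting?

Yes — the slot is free

A: ends 08:30 at or before J starts 16:00 → clear.
B: ends 09:00 at or before J starts 16:00 → clear.
C: ends 12:00 at or before J starts 16:00 → clear.
D: ends 13:00 at or before J starts 16:00 → clear.
E: ends 16:00 at or before J starts 16:00 → clear.
F: ends 16:00 at or before J starts 16:00 → clear.
G: starts 17:00 at or after J ends 17:00 → clear.
H: starts 17:30 at or after J ends 17:00 → clear.
I: starts 20:00 at or after J ends 17:00 → clear.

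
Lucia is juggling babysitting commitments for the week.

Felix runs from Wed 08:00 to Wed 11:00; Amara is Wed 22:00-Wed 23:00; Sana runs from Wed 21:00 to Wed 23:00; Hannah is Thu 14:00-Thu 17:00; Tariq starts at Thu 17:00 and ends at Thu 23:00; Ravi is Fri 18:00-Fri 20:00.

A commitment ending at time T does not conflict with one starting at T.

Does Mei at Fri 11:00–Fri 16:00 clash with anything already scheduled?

No — it doesn't clash with anything

Felix: ends Wed 11:00 at or before Mei starts Fri 11:00 → clear.
Sana: ends Wed 23:00 at or before Mei starts Fri 11:00 → clear.
Amara: ends Wed 23:00 at or before Mei starts Fri 11:00 → clear.
Hannah: ends Thu 17:00 at or before Mei starts Fri 11:00 → clear.
Tariq: ends Thu 23:00 at or before Mei starts Fri 11:00 → clear.
Ravi: starts Fri 18:00 at or after Mei ends Fri 16:00 → clear.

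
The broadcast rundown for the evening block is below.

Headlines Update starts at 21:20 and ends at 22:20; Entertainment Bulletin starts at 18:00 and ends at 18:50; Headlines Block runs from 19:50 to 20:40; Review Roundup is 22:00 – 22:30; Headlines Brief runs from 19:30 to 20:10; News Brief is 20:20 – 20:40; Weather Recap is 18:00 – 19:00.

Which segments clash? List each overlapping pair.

Two intervals overlap when each starts before the other ends.
Sorted by start: Entertainment Bulletin, Weather Recap, Headlines Brief, Headlines Block, News Brief, Headlines Update, Review Roundup.
Weather Recap starts before Entertainment Bulletin ends → Entertainment Bulletin and Weather Recap overlap.
Headlines Brief starts after Entertainment Bulletin ends, so nothing later overlaps Entertainment Bulletin either.
Headlines Brief starts after Weather Recap ends, so nothing later overlaps Weather Recap either.
Headlines Block starts before Headlines Brief ends → Headlines Brief and Headlines Block overlap.
News Brief starts after Headlines Brief ends, so nothing later overlaps Headlines Brief either.
News Brief starts before Headlines Block ends → Headlines Block and News Brief overlap.
Headlines Update starts after Headlines Block ends, so nothing later overlaps Headlines Block either.
Headlines Update starts after News Brief ends, so nothing later overlaps News Brief either.
Review Roundup starts before Headlines Update ends → Headlines Update and Review Roundup overlap.

Entertainment Bulletin & Weather Recap, Headlines Block & Headlines Brief, Headlines Block & News Brief, Headlines Update & Review Roundup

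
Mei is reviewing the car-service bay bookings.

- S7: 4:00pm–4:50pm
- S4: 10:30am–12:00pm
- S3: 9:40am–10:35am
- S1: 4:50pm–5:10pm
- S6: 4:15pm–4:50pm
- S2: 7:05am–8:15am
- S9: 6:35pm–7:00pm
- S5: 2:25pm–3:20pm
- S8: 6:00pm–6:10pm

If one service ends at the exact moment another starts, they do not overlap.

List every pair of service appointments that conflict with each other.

Sorted by start: S2, S3, S4, S5, S7, S6, S1, S8, S9.
S3 starts after S2 ends; S2 is clear from here.
S4 starts before S3 ends → S3 and S4 overlap.
S5 starts after S3 ends; S3 is clear from here.
S5 starts after S4 ends; S4 is clear from here.
S7 starts after S5 ends; S5 is clear from here.
S6 starts before S7 ends → S7 and S6 overlap.
S1 starts exactly when S7 ends (back-to-back, no overlap); S7 is clear from here.
S1 starts exactly when S6 ends (back-to-back, no overlap); S6 is clear from here.
S8 starts after S1 ends; S1 is clear from here.
S9 starts after S8 ends.

S3 & S4, S6 & S7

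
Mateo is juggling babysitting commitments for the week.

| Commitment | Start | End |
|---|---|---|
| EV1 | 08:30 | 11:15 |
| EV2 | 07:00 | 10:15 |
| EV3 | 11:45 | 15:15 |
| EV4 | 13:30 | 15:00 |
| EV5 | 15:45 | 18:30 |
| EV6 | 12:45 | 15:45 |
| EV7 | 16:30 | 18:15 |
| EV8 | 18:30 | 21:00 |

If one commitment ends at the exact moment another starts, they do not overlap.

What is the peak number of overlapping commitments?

3

Sweep the timeline, counting +1 at each start and −1 at each end (ends before starts at a tie):
07:00 start EV2 → 1
08:30 start EV1 → 2
10:15 end EV2 → 1
11:15 end EV1 → 0
11:45 start EV3 → 1
12:45 start EV6 → 2
13:30 start EV4 → 3
15:00 end EV4 → 2
15:15 end EV3 → 1
15:45 end EV6 → 0
15:45 start EV5 → 1
16:30 start EV7 → 2
18:15 end EV7 → 1
18:30 end EV5 → 0
18:30 start EV8 → 1
21:00 end EV8 → 0
Peak is 3, at 13:30 (EV3, EV4, EV6).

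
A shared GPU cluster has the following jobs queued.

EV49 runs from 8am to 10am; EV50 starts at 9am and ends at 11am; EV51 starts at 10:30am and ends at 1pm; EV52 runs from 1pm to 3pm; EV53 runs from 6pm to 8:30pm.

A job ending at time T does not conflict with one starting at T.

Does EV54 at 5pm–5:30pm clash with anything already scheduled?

No — it doesn't clash with anything

EV49: ends 10am at or before EV54 starts 5pm → clear.
EV50: ends 11am at or before EV54 starts 5pm → clear.
EV51: ends 1pm at or before EV54 starts 5pm → clear.
EV52: ends 3pm at or before EV54 starts 5pm → clear.
EV53: starts 6pm at or after EV54 ends 5:30pm → clear.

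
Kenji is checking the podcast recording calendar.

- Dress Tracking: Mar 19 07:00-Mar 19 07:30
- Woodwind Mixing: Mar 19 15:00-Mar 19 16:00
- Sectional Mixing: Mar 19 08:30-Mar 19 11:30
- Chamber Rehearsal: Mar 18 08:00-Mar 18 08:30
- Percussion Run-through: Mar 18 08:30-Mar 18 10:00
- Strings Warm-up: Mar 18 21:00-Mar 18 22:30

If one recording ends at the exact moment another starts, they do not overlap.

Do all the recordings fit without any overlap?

Yes

Check each pair: they overlap iff neither finishes before the other starts.
Sorted by start: Chamber Rehearsal, Percussion Run-through, Strings Warm-up, Dress Tracking, Sectional Mixing, Woodwind Mixing.
Percussion Run-through starts exactly when Chamber Rehearsal ends (back-to-back, no overlap); Chamber Rehearsal is clear from here.
Strings Warm-up starts after Percussion Run-through ends; Percussion Run-through is clear from here.
Dress Tracking starts after Strings Warm-up ends; Strings Warm-up is clear from here.
Sectional Mixing starts after Dress Tracking ends; Dress Tracking is clear from here.
Woodwind Mixing starts after Sectional Mixing ends.
Every pair is clear; the schedule has no overlaps.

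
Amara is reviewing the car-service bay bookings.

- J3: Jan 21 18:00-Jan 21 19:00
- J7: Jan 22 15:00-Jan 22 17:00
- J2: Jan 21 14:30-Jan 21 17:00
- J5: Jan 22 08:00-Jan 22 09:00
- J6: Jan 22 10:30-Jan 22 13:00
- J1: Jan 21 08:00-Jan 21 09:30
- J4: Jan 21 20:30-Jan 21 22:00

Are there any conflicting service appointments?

Sorted by start: J1, J2, J3, J4, J5, J6, J7.
J2 starts after J1 ends, so nothing later overlaps J1 either.
J3 starts after J2 ends, so nothing later overlaps J2 either.
J4 starts after J3 ends, so nothing later overlaps J3 either.
J5 starts after J4 ends, so nothing later overlaps J4 either.
J6 starts after J5 ends, so nothing later overlaps J5 either.
J7 starts after J6 ends.
Every pair is clear; the schedule has no overlaps.

No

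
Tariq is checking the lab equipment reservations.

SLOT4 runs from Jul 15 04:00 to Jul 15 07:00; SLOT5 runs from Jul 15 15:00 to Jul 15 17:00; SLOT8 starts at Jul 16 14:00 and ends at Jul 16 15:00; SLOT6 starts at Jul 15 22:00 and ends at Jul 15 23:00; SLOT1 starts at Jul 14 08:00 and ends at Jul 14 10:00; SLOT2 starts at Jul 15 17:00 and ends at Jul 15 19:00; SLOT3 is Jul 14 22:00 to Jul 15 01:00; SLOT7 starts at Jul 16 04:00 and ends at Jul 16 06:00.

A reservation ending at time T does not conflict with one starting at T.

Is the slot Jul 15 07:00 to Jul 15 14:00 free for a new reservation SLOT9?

SLOT1: ends Jul 14 10:00 at or before SLOT9 starts Jul 15 07:00 → clear.
SLOT3: ends Jul 15 01:00 at or before SLOT9 starts Jul 15 07:00 → clear.
SLOT4: ends Jul 15 07:00 at or before SLOT9 starts Jul 15 07:00 → clear.
SLOT5: starts Jul 15 15:00 at or after SLOT9 ends Jul 15 14:00 → clear.
SLOT2: starts Jul 15 17:00 at or after SLOT9 ends Jul 15 14:00 → clear.
SLOT6: starts Jul 15 22:00 at or after SLOT9 ends Jul 15 14:00 → clear.
SLOT7: starts Jul 16 04:00 at or after SLOT9 ends Jul 15 14:00 → clear.
SLOT8: starts Jul 16 14:00 at or after SLOT9 ends Jul 15 14:00 → clear.

Yes — the slot is free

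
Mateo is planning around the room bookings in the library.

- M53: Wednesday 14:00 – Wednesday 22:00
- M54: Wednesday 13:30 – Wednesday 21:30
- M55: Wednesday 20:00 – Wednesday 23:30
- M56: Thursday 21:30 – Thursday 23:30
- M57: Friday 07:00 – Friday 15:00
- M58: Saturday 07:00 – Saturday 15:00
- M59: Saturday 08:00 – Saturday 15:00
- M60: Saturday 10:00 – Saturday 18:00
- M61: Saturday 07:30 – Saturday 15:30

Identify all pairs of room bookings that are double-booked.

M53 & M54, M53 & M55, M54 & M55, M58 & M59, M58 & M60, M58 & M61, M59 & M60, M59 & M61, M60 & M61

Sorted by start: M54, M53, M55, M56, M57, M58, M61, M59, M60.
M53 starts before M54 ends → M54 and M53 overlap.
M55 starts before M54 ends → M54 and M55 overlap.
M56 starts after M54 ends, so nothing later overlaps M54 either.
M55 starts before M53 ends → M53 and M55 overlap.
M56 starts after M53 ends, so nothing later overlaps M53 either.
M56 starts after M55 ends, so nothing later overlaps M55 either.
M57 starts after M56 ends, so nothing later overlaps M56 either.
M58 starts after M57 ends, so nothing later overlaps M57 either.
M61 starts before M58 ends → M58 and M61 overlap.
M59 starts before M58 ends → M58 and M59 overlap.
M60 starts before M58 ends → M58 and M60 overlap.
M59 starts before M61 ends → M61 and M59 overlap.
M60 starts before M61 ends → M61 and M60 overlap.
M60 starts before M59 ends → M59 and M60 overlap.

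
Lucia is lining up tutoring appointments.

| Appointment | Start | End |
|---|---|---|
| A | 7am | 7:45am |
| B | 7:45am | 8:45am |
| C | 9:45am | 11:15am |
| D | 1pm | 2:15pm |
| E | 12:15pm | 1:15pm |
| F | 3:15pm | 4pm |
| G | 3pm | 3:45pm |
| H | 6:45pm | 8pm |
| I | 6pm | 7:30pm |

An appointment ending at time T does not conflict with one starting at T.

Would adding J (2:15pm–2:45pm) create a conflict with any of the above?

A: ends 7:45am at or before J starts 2:15pm → clear.
B: ends 8:45am at or before J starts 2:15pm → clear.
C: ends 11:15am at or before J starts 2:15pm → clear.
E: ends 1:15pm at or before J starts 2:15pm → clear.
D: ends 2:15pm at or before J starts 2:15pm → clear.
G: starts 3pm at or after J ends 2:45pm → clear.
F: starts 3:15pm at or after J ends 2:45pm → clear.
I: starts 6pm at or after J ends 2:45pm → clear.
H: starts 6:45pm at or after J ends 2:45pm → clear.

No — it doesn't clash with anything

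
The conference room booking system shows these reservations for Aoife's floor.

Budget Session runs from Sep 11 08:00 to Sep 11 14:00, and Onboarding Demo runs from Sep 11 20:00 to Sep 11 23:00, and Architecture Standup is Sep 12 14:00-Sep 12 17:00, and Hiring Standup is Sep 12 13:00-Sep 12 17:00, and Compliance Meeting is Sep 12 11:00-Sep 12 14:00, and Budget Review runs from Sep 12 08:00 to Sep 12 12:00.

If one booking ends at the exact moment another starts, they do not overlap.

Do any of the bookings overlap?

Yes

Sorted by start: Budget Session, Onboarding Demo, Budget Review, Compliance Meeting, Hiring Standup, Architecture Standup.
Onboarding Demo starts after Budget Session ends — done with Budget Session.
Budget Review starts after Onboarding Demo ends — done with Onboarding Demo.
Compliance Meeting starts before Budget Review ends → Budget Review and Compliance Meeting overlap.
That's a conflict, so the schedule is not conflict-free.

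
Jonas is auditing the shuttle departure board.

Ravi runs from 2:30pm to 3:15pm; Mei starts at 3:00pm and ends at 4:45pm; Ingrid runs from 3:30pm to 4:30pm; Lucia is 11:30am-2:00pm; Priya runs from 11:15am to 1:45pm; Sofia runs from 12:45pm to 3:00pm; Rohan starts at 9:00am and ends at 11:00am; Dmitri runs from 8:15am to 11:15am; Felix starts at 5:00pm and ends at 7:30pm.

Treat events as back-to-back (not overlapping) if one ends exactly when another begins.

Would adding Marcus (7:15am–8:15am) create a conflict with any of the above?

Dmitri: starts 8:15am at or after Marcus ends 8:15am → clear.
Rohan: starts 9:00am at or after Marcus ends 8:15am → clear.
Priya: starts 11:15am at or after Marcus ends 8:15am → clear.
Lucia: starts 11:30am at or after Marcus ends 8:15am → clear.
Sofia: starts 12:45pm at or after Marcus ends 8:15am → clear.
Ravi: starts 2:30pm at or after Marcus ends 8:15am → clear.
Mei: starts 3:00pm at or after Marcus ends 8:15am → clear.
Ingrid: starts 3:30pm at or after Marcus ends 8:15am → clear.
Felix: starts 5:00pm at or after Marcus ends 8:15am → clear.

No — it doesn't clash with anything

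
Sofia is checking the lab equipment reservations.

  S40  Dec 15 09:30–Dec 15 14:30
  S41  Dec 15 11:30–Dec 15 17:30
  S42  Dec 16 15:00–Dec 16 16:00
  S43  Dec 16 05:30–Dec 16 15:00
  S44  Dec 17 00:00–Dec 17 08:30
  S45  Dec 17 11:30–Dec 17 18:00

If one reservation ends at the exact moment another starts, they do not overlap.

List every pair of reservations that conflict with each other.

Sorted by start: S40, S41, S43, S42, S44, S45.
S41 starts before S40 ends → S40 and S41 overlap.
S43 starts after S40 ends, so S40 has no further overlaps.
S43 starts after S41 ends, so S41 has no further overlaps.
S42 starts exactly when S43 ends (back-to-back, no overlap), so S43 has no further overlaps.
S44 starts after S42 ends, so S42 has no further overlaps.
S45 starts after S44 ends.

S40 & S41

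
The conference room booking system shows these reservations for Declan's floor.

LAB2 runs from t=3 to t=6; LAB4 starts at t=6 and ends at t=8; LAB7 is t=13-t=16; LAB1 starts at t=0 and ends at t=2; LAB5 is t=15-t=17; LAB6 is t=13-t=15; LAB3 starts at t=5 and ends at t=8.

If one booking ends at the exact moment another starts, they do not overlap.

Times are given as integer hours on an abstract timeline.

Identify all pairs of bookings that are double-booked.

LAB2 & LAB3, LAB3 & LAB4, LAB5 & LAB7, LAB6 & LAB7

Sorted by start: LAB1, LAB2, LAB3, LAB4, LAB6, LAB7, LAB5.
LAB2 starts after LAB1 ends, so LAB1 has no further overlaps.
LAB3 starts before LAB2 ends → LAB2 and LAB3 overlap.
LAB4 starts exactly when LAB2 ends (back-to-back, no overlap), so LAB2 has no further overlaps.
LAB4 starts before LAB3 ends → LAB3 and LAB4 overlap.
LAB6 starts after LAB3 ends, so LAB3 has no further overlaps.
LAB6 starts after LAB4 ends, so LAB4 has no further overlaps.
LAB7 starts before LAB6 ends → LAB6 and LAB7 overlap.
LAB5 starts exactly when LAB6 ends (back-to-back, no overlap).
LAB5 starts before LAB7 ends → LAB7 and LAB5 overlap.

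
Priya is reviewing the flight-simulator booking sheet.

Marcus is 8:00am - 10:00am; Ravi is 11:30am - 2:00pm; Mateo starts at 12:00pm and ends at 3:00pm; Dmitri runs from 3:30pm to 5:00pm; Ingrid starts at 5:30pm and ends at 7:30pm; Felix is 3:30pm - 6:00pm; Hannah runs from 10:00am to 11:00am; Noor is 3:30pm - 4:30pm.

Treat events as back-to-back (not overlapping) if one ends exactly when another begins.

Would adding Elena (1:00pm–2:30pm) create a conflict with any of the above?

Marcus: ends 10:00am at or before Elena starts 1:00pm → clear.
Hannah: ends 11:00am at or before Elena starts 1:00pm → clear.
Ravi: starts 11:30am before Elena ends 2:30pm, and ends 2:00pm after Elena starts 1:00pm → overlap.
Mateo: starts 12:00pm before Elena ends 2:30pm, and ends 3:00pm after Elena starts 1:00pm → overlap.
Dmitri: starts 3:30pm at or after Elena ends 2:30pm → clear.
Felix: starts 3:30pm at or after Elena ends 2:30pm → clear.
Noor: starts 3:30pm at or after Elena ends 2:30pm → clear.
Ingrid: starts 5:30pm at or after Elena ends 2:30pm → clear.
Elena overlaps Mateo, Ravi.

Yes — it overlaps Mateo, Ravi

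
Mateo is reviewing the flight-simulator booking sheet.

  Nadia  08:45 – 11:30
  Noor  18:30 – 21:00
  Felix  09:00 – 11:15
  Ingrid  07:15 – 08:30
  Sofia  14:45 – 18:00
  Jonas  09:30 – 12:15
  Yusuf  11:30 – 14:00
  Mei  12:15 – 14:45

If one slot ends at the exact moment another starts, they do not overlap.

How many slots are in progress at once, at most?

Walk through starts and ends in time order (an end at T is processed before a start at T):
07:15 start Ingrid → 1
08:30 end Ingrid → 0
08:45 start Nadia → 1
09:00 start Felix → 2
09:30 start Jonas → 3
11:15 end Felix → 2
11:30 end Nadia → 1
11:30 start Yusuf → 2
12:15 end Jonas → 1
12:15 start Mei → 2
14:00 end Yusuf → 1
14:45 end Mei → 0
14:45 start Sofia → 1
18:00 end Sofia → 0
18:30 start Noor → 1
21:00 end Noor → 0
Peak is 3, at 09:30 (Felix, Jonas, Nadia).

3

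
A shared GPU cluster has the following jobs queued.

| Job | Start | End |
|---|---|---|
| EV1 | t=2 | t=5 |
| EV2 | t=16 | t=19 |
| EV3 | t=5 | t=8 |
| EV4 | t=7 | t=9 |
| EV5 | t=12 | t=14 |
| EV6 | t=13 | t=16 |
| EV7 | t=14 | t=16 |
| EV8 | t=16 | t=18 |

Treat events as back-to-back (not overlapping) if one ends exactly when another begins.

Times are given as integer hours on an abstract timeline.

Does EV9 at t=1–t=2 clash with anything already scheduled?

No — it doesn't clash with anything

EV1: starts t=2 at or after EV9 ends t=2 → clear.
EV3: starts t=5 at or after EV9 ends t=2 → clear.
EV4: starts t=7 at or after EV9 ends t=2 → clear.
EV5: starts t=12 at or after EV9 ends t=2 → clear.
EV6: starts t=13 at or after EV9 ends t=2 → clear.
EV7: starts t=14 at or after EV9 ends t=2 → clear.
EV2: starts t=16 at or after EV9 ends t=2 → clear.
EV8: starts t=16 at or after EV9 ends t=2 → clear.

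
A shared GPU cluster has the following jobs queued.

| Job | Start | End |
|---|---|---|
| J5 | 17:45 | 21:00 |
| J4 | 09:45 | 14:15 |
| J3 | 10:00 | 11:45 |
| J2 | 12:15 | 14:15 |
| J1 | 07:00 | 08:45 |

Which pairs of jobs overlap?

Two intervals overlap when each starts before the other ends.
Sorted by start: J1, J4, J3, J2, J5.
J4 starts after J1 ends, so nothing later overlaps J1 either.
J3 starts before J4 ends → J4 and J3 overlap.
J2 starts before J4 ends → J4 and J2 overlap.
J5 starts after J4 ends.
J2 starts after J3 ends, so nothing later overlaps J3 either.
J5 starts after J2 ends.

J2 & J4, J3 & J4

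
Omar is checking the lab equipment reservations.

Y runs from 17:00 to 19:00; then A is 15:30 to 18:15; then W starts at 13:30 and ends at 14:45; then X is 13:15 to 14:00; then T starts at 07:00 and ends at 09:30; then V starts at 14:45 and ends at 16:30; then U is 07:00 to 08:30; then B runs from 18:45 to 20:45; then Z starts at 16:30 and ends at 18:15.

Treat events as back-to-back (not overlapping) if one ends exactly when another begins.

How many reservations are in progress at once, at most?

3

Walk through starts and ends in time order (an end at T is processed before a start at T):
07:00 start T → 1
07:00 start U → 2
08:30 end U → 1
09:30 end T → 0
13:15 start X → 1
13:30 start W → 2
14:00 end X → 1
14:45 end W → 0
14:45 start V → 1
15:30 start A → 2
16:30 end V → 1
16:30 start Z → 2
17:00 start Y → 3
18:15 end A → 2
18:15 end Z → 1
18:45 start B → 2
19:00 end Y → 1
20:45 end B → 0
Peak is 3, at 17:00 (A, Y, Z).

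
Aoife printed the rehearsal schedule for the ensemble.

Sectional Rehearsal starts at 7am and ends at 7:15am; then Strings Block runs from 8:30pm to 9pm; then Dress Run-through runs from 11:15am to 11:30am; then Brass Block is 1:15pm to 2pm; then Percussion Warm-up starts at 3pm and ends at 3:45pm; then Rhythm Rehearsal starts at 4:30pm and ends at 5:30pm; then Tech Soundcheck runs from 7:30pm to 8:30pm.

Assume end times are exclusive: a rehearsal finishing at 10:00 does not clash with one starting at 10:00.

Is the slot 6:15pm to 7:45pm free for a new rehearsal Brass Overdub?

Sectional Rehearsal: ends 7:15am at or before Brass Overdub starts 6:15pm → clear.
Dress Run-through: ends 11:30am at or before Brass Overdub starts 6:15pm → clear.
Brass Block: ends 2pm at or before Brass Overdub starts 6:15pm → clear.
Percussion Warm-up: ends 3:45pm at or before Brass Overdub starts 6:15pm → clear.
Rhythm Rehearsal: ends 5:30pm at or before Brass Overdub starts 6:15pm → clear.
Tech Soundcheck: starts 7:30pm before Brass Overdub ends 7:45pm, and ends 8:30pm after Brass Overdub starts 6:15pm → overlap.
Strings Block: starts 8:30pm at or after Brass Overdub ends 7:45pm → clear.
Brass Overdub overlaps Tech Soundcheck.

No — it overlaps Tech Soundcheck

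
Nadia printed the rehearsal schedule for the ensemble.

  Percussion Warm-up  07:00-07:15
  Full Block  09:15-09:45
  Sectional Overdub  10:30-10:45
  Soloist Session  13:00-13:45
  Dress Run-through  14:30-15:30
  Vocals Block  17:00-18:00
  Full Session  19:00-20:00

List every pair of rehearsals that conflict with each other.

none

Sorted by start: Percussion Warm-up, Full Block, Sectional Overdub, Soloist Session, Dress Run-through, Vocals Block, Full Session.
Full Block starts after Percussion Warm-up ends, so Percussion Warm-up has no further overlaps.
Sectional Overdub starts after Full Block ends, so Full Block has no further overlaps.
Soloist Session starts after Sectional Overdub ends, so Sectional Overdub has no further overlaps.
Dress Run-through starts after Soloist Session ends, so Soloist Session has no further overlaps.
Vocals Block starts after Dress Run-through ends, so Dress Run-through has no further overlaps.
Full Session starts after Vocals Block ends.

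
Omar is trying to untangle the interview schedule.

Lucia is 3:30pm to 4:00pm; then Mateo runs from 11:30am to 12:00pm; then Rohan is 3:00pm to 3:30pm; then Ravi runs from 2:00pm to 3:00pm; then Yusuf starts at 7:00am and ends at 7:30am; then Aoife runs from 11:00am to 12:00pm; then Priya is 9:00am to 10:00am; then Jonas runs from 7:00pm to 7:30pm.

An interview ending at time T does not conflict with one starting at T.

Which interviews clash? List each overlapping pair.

Aoife & Mateo

Sorted by start: Yusuf, Priya, Aoife, Mateo, Ravi, Rohan, Lucia, Jonas.
Priya starts after Yusuf ends — done with Yusuf.
Aoife starts after Priya ends — done with Priya.
Mateo starts before Aoife ends → Aoife and Mateo overlap.
Ravi starts after Aoife ends — done with Aoife.
Ravi starts after Mateo ends — done with Mateo.
Rohan starts exactly when Ravi ends (back-to-back, no overlap) — done with Ravi.
Lucia starts exactly when Rohan ends (back-to-back, no overlap) — done with Rohan.
Jonas starts after Lucia ends.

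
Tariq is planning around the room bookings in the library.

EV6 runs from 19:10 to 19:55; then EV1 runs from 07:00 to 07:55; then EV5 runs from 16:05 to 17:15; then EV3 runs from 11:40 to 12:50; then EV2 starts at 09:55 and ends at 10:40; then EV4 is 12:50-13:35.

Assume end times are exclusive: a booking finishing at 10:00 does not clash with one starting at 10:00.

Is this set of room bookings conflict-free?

Yes

Two intervals overlap when each starts before the other ends.
Sorted by start: EV1, EV2, EV3, EV4, EV5, EV6.
EV2 starts after EV1 ends — done with EV1.
EV3 starts after EV2 ends — done with EV2.
EV4 starts exactly when EV3 ends (back-to-back, no overlap) — done with EV3.
EV5 starts after EV4 ends — done with EV4.
EV6 starts after EV5 ends.
Every pair is clear; the schedule has no overlaps.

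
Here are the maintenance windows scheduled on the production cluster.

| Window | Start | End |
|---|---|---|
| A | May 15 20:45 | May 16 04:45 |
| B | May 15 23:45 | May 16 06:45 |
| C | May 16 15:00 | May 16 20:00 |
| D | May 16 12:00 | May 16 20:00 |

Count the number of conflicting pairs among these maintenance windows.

Two intervals overlap when each starts before the other ends.
Sorted by start: A, B, D, C.
B starts before A ends → A and B overlap.
D starts after A ends, so nothing later overlaps A either.
D starts after B ends, so nothing later overlaps B either.
C starts before D ends → D and C overlap.
Overlapping pairs: A & B, C & D — 2 in total.

2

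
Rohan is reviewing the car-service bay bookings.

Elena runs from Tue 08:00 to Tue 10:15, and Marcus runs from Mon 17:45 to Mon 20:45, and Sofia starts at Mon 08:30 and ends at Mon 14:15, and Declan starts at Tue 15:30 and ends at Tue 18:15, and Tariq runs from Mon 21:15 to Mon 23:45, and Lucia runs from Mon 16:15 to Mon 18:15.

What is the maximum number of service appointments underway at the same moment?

2

Sort all start/end points and keep a running count:
Mon 08:30 start Sofia → 1
Mon 14:15 end Sofia → 0
Mon 16:15 start Lucia → 1
Mon 17:45 start Marcus → 2
Mon 18:15 end Lucia → 1
Mon 20:45 end Marcus → 0
Mon 21:15 start Tariq → 1
Mon 23:45 end Tariq → 0
Tue 08:00 start Elena → 1
Tue 10:15 end Elena → 0
Tue 15:30 start Declan → 1
Tue 18:15 end Declan → 0
Peak is 2, at Mon 17:45 (Lucia, Marcus).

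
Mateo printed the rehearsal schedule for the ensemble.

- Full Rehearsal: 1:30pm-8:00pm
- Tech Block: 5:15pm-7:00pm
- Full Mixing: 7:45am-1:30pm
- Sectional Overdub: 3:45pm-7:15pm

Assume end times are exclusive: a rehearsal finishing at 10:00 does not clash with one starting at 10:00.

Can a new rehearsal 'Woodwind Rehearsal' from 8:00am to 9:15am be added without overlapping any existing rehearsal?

No — it overlaps Full Mixing

Full Mixing: starts 7:45am before Woodwind Rehearsal ends 9:15am, and ends 1:30pm after Woodwind Rehearsal starts 8:00am → overlap.
Full Rehearsal: starts 1:30pm at or after Woodwind Rehearsal ends 9:15am → clear.
Sectional Overdub: starts 3:45pm at or after Woodwind Rehearsal ends 9:15am → clear.
Tech Block: starts 5:15pm at or after Woodwind Rehearsal ends 9:15am → clear.
Woodwind Rehearsal overlaps Full Mixing.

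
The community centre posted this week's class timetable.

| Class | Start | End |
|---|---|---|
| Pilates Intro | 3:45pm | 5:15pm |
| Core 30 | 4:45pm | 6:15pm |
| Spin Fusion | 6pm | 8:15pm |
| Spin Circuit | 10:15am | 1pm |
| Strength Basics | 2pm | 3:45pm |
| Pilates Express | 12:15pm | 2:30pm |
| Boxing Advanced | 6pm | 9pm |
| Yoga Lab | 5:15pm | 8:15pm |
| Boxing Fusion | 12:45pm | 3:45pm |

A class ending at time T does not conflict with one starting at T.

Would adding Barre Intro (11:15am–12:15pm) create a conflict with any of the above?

Yes — it overlaps Spin Circuit

Spin Circuit: starts 10:15am before Barre Intro ends 12:15pm, and ends 1pm after Barre Intro starts 11:15am → overlap.
Pilates Express: starts 12:15pm at or after Barre Intro ends 12:15pm → clear.
Boxing Fusion: starts 12:45pm at or after Barre Intro ends 12:15pm → clear.
Strength Basics: starts 2pm at or after Barre Intro ends 12:15pm → clear.
Pilates Intro: starts 3:45pm at or after Barre Intro ends 12:15pm → clear.
Core 30: starts 4:45pm at or after Barre Intro ends 12:15pm → clear.
Yoga Lab: starts 5:15pm at or after Barre Intro ends 12:15pm → clear.
Boxing Advanced: starts 6pm at or after Barre Intro ends 12:15pm → clear.
Spin Fusion: starts 6pm at or after Barre Intro ends 12:15pm → clear.
Barre Intro overlaps Spin Circuit.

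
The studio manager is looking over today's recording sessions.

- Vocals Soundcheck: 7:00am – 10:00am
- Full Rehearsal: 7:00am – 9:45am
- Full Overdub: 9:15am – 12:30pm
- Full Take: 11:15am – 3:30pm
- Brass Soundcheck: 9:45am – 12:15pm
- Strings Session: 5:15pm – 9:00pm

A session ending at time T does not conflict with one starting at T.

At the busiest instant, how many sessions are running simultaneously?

3

Walk through starts and ends in time order (an end at T is processed before a start at T):
7:00am start Full Rehearsal → 1
7:00am start Vocals Soundcheck → 2
9:15am start Full Overdub → 3
9:45am end Full Rehearsal → 2
9:45am start Brass Soundcheck → 3
10:00am end Vocals Soundcheck → 2
11:15am start Full Take → 3
12:15pm end Brass Soundcheck → 2
12:30pm end Full Overdub → 1
3:30pm end Full Take → 0
5:15pm start Strings Session → 1
9:00pm end Strings Session → 0
Peak is 3, at 9:15am (Full Overdub, Full Rehearsal, Vocals Soundcheck).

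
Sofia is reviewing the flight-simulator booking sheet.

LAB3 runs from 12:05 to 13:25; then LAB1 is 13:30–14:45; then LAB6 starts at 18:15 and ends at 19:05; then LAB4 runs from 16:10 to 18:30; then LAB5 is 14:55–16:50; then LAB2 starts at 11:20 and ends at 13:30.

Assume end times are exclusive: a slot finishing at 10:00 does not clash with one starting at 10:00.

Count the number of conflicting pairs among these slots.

Sorted by start: LAB2, LAB3, LAB1, LAB5, LAB4, LAB6.
LAB3 starts before LAB2 ends → LAB2 and LAB3 overlap.
LAB1 starts exactly when LAB2 ends (back-to-back, no overlap) — done with LAB2.
LAB1 starts after LAB3 ends — done with LAB3.
LAB5 starts after LAB1 ends — done with LAB1.
LAB4 starts before LAB5 ends → LAB5 and LAB4 overlap.
LAB6 starts after LAB5 ends.
LAB6 starts before LAB4 ends → LAB4 and LAB6 overlap.
Overlapping pairs: LAB2 & LAB3, LAB4 & LAB5, LAB4 & LAB6 — 3 in total.

3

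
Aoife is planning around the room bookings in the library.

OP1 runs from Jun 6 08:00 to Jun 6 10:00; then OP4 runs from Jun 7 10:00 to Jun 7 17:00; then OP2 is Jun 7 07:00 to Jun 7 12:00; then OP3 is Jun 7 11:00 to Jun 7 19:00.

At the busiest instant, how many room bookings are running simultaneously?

Walk through starts and ends in time order (an end at T is processed before a start at T):
Jun 6 08:00 start OP1 → 1
Jun 6 10:00 end OP1 → 0
Jun 7 07:00 start OP2 → 1
Jun 7 10:00 start OP4 → 2
Jun 7 11:00 start OP3 → 3
Jun 7 12:00 end OP2 → 2
Jun 7 17:00 end OP4 → 1
Jun 7 19:00 end OP3 → 0
Peak is 3, at Jun 7 11:00 (OP2, OP3, OP4).

3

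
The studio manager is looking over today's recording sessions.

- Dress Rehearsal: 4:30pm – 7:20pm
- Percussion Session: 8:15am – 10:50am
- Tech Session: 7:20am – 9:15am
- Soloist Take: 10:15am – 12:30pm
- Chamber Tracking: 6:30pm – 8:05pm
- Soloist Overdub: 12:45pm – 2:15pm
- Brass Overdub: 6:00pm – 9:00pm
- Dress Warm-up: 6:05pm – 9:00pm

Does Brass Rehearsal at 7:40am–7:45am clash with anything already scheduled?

Yes — it overlaps Tech Session

Tech Session: starts 7:20am before Brass Rehearsal ends 7:45am, and ends 9:15am after Brass Rehearsal starts 7:40am → overlap.
Percussion Session: starts 8:15am at or after Brass Rehearsal ends 7:45am → clear.
Soloist Take: starts 10:15am at or after Brass Rehearsal ends 7:45am → clear.
Soloist Overdub: starts 12:45pm at or after Brass Rehearsal ends 7:45am → clear.
Dress Rehearsal: starts 4:30pm at or after Brass Rehearsal ends 7:45am → clear.
Brass Overdub: starts 6:00pm at or after Brass Rehearsal ends 7:45am → clear.
Dress Warm-up: starts 6:05pm at or after Brass Rehearsal ends 7:45am → clear.
Chamber Tracking: starts 6:30pm at or after Brass Rehearsal ends 7:45am → clear.
Brass Rehearsal overlaps Tech Session.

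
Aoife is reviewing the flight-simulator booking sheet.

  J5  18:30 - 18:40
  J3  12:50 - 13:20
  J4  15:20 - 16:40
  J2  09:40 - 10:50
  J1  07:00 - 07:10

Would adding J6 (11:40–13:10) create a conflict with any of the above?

J1: ends 07:10 at or before J6 starts 11:40 → clear.
J2: ends 10:50 at or before J6 starts 11:40 → clear.
J3: starts 12:50 before J6 ends 13:10, and ends 13:20 after J6 starts 11:40 → overlap.
J4: starts 15:20 at or after J6 ends 13:10 → clear.
J5: starts 18:30 at or after J6 ends 13:10 → clear.
J6 overlaps J3.

Yes — it overlaps J3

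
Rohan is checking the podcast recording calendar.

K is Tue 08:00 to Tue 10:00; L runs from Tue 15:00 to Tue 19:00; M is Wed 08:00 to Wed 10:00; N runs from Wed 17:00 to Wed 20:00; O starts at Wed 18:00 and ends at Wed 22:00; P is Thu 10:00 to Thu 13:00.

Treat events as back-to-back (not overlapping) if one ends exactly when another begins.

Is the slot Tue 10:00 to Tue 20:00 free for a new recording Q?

K: ends Tue 10:00 at or before Q starts Tue 10:00 → clear.
L: starts Tue 15:00 before Q ends Tue 20:00, and ends Tue 19:00 after Q starts Tue 10:00 → overlap.
M: starts Wed 08:00 at or after Q ends Tue 20:00 → clear.
N: starts Wed 17:00 at or after Q ends Tue 20:00 → clear.
O: starts Wed 18:00 at or after Q ends Tue 20:00 → clear.
P: starts Thu 10:00 at or after Q ends Tue 20:00 → clear.
Q overlaps L.

No — it overlaps L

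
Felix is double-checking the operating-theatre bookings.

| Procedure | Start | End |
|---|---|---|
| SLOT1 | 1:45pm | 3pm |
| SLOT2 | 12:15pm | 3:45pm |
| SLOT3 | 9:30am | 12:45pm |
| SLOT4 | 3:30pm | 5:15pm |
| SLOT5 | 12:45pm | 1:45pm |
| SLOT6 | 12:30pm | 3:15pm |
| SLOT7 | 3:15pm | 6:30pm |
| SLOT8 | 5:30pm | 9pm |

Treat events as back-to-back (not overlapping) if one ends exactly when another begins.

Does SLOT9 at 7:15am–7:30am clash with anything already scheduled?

No — it doesn't clash with anything

SLOT3: starts 9:30am at or after SLOT9 ends 7:30am → clear.
SLOT2: starts 12:15pm at or after SLOT9 ends 7:30am → clear.
SLOT6: starts 12:30pm at or after SLOT9 ends 7:30am → clear.
SLOT5: starts 12:45pm at or after SLOT9 ends 7:30am → clear.
SLOT1: starts 1:45pm at or after SLOT9 ends 7:30am → clear.
SLOT7: starts 3:15pm at or after SLOT9 ends 7:30am → clear.
SLOT4: starts 3:30pm at or after SLOT9 ends 7:30am → clear.
SLOT8: starts 5:30pm at or after SLOT9 ends 7:30am → clear.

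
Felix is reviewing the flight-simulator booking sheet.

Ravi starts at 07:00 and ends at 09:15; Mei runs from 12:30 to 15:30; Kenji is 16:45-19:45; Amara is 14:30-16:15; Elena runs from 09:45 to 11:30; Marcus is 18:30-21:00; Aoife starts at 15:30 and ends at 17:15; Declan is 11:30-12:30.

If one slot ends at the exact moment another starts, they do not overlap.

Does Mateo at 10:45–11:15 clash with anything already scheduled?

Yes — it overlaps Elena

Ravi: ends 09:15 at or before Mateo starts 10:45 → clear.
Elena: starts 09:45 before Mateo ends 11:15, and ends 11:30 after Mateo starts 10:45 → overlap.
Declan: starts 11:30 at or after Mateo ends 11:15 → clear.
Mei: starts 12:30 at or after Mateo ends 11:15 → clear.
Amara: starts 14:30 at or after Mateo ends 11:15 → clear.
Aoife: starts 15:30 at or after Mateo ends 11:15 → clear.
Kenji: starts 16:45 at or after Mateo ends 11:15 → clear.
Marcus: starts 18:30 at or after Mateo ends 11:15 → clear.
Mateo overlaps Elena.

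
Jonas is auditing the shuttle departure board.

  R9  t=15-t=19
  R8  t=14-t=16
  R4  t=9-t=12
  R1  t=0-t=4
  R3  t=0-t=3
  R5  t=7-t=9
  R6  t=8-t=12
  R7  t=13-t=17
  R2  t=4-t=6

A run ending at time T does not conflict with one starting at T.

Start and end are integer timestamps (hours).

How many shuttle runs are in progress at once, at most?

Sort all start/end points and keep a running count:
t=0 start R1 → 1
t=0 start R3 → 2
t=3 end R3 → 1
t=4 end R1 → 0
t=4 start R2 → 1
t=6 end R2 → 0
t=7 start R5 → 1
t=8 start R6 → 2
t=9 end R5 → 1
t=9 start R4 → 2
t=12 end R4 → 1
t=12 end R6 → 0
t=13 start R7 → 1
t=14 start R8 → 2
t=15 start R9 → 3
t=16 end R8 → 2
t=17 end R7 → 1
t=19 end R9 → 0
Peak is 3, at t=15 (R7, R8, R9).

3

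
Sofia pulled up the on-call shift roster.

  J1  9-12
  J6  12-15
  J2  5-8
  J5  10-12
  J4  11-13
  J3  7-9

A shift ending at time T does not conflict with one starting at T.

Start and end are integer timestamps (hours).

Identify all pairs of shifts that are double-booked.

J1 & J4, J1 & J5, J2 & J3, J4 & J5, J4 & J6

Two intervals overlap when each starts before the other ends.
Sorted by start: J2, J3, J1, J5, J4, J6.
J3 starts before J2 ends → J2 and J3 overlap.
J1 starts after J2 ends — done with J2.
J1 starts exactly when J3 ends (back-to-back, no overlap) — done with J3.
J5 starts before J1 ends → J1 and J5 overlap.
J4 starts before J1 ends → J1 and J4 overlap.
J6 starts exactly when J1 ends (back-to-back, no overlap).
J4 starts before J5 ends → J5 and J4 overlap.
J6 starts exactly when J5 ends (back-to-back, no overlap).
J6 starts before J4 ends → J4 and J6 overlap.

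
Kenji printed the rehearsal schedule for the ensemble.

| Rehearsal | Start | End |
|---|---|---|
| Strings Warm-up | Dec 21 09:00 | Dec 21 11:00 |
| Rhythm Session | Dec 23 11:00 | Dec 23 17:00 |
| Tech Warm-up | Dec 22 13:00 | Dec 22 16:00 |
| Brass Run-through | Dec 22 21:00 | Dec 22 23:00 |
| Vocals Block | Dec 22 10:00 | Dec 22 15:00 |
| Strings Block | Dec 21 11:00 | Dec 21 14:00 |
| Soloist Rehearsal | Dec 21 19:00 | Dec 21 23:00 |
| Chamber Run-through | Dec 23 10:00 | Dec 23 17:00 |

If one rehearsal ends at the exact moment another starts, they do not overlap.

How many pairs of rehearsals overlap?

Sorted by start: Strings Warm-up, Strings Block, Soloist Rehearsal, Vocals Block, Tech Warm-up, Brass Run-through, Chamber Run-through, Rhythm Session.
Strings Block starts exactly when Strings Warm-up ends (back-to-back, no overlap), so Strings Warm-up has no further overlaps.
Soloist Rehearsal starts after Strings Block ends, so Strings Block has no further overlaps.
Vocals Block starts after Soloist Rehearsal ends, so Soloist Rehearsal has no further overlaps.
Tech Warm-up starts before Vocals Block ends → Vocals Block and Tech Warm-up overlap.
Brass Run-through starts after Vocals Block ends, so Vocals Block has no further overlaps.
Brass Run-through starts after Tech Warm-up ends, so Tech Warm-up has no further overlaps.
Chamber Run-through starts after Brass Run-through ends, so Brass Run-through has no further overlaps.
Rhythm Session starts before Chamber Run-through ends → Chamber Run-through and Rhythm Session overlap.
Overlapping pairs: Chamber Run-through & Rhythm Session, Tech Warm-up & Vocals Block — 2 in total.

2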